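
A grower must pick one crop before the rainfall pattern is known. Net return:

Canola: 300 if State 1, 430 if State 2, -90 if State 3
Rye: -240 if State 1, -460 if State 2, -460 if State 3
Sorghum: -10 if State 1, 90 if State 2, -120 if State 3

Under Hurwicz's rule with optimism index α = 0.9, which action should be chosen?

Canola: 0.9·430 + 0.1·(-90) = 378
Rye: 0.9·(-240) + 0.1·(-460) = -262
Sorghum: 0.9·90 + 0.1·(-120) = 69
Highest Hurwicz score = 378 → Canola.

Canola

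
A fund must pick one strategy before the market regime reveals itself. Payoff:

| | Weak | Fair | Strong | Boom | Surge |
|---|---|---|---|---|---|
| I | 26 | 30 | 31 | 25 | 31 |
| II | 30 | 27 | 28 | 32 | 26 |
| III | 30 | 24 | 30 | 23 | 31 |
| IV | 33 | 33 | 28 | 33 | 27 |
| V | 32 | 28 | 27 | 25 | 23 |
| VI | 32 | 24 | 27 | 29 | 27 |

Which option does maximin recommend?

IV

Row minima: I=25, II=26, III=23, IV=27, V=23, VI=24
Best worst-case = 27 → IV.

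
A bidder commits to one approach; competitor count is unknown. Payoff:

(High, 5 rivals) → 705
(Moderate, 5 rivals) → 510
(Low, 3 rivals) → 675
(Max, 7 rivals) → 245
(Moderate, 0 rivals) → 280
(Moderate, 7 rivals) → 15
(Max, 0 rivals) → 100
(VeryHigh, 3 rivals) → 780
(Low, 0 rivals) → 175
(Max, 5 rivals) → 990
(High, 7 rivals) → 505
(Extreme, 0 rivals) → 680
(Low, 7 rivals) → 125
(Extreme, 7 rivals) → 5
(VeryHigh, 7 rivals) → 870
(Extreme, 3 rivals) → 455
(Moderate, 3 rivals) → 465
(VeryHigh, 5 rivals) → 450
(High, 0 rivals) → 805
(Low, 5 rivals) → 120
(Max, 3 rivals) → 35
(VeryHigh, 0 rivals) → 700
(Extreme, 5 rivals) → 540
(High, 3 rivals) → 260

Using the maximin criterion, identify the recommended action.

Row minima: Low=120, Moderate=15, High=260, VeryHigh=450, Extreme=5, Max=35
Best worst-case = 450 → VeryHigh.

VeryHigh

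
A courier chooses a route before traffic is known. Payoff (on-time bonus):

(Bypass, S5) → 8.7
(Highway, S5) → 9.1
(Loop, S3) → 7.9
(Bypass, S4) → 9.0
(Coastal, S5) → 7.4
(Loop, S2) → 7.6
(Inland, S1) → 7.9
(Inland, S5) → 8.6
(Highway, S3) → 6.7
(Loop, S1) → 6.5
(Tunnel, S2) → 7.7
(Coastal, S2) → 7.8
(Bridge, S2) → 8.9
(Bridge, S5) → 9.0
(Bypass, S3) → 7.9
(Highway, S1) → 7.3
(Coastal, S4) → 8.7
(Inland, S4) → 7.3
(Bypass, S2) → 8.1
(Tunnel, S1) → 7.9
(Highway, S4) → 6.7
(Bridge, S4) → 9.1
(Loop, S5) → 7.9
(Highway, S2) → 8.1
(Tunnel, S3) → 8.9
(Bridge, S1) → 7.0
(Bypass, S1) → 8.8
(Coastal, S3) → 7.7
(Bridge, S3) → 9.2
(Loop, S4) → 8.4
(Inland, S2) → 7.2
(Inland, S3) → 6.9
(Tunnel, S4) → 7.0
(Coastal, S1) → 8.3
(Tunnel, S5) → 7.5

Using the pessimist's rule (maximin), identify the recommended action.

Bypass

Row minima: Highway=6.7, Bypass=7.9, Loop=6.5, Inland=6.9, Tunnel=7.0, Coastal=7.4, Bridge=7.0
Best worst-case = 7.9 → Bypass.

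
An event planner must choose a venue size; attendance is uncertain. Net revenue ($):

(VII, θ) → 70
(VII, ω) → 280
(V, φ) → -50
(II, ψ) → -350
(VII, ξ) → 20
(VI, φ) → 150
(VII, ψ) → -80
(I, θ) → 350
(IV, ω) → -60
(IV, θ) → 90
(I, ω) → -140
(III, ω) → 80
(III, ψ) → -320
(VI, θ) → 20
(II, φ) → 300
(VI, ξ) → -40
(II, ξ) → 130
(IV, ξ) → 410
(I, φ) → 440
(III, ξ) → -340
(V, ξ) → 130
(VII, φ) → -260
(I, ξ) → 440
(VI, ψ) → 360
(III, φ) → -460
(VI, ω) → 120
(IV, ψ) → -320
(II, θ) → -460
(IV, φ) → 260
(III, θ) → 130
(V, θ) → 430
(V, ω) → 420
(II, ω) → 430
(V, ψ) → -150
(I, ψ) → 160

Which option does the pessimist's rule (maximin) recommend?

VI

Row minima: I=-140, II=-460, III=-460, IV=-320, V=-150, VI=-40, VII=-260
Best worst-case = -40 → VI.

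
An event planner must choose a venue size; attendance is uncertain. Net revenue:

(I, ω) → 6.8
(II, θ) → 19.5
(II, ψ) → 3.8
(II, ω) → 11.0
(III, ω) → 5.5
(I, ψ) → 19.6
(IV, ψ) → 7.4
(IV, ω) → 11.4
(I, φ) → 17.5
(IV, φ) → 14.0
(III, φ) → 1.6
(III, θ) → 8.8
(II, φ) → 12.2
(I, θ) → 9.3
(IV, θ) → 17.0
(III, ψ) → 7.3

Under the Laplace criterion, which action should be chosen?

Row averages: I=13.3, II=11.625, III=5.8, IV=12.45
Highest average = 13.3 → I.

I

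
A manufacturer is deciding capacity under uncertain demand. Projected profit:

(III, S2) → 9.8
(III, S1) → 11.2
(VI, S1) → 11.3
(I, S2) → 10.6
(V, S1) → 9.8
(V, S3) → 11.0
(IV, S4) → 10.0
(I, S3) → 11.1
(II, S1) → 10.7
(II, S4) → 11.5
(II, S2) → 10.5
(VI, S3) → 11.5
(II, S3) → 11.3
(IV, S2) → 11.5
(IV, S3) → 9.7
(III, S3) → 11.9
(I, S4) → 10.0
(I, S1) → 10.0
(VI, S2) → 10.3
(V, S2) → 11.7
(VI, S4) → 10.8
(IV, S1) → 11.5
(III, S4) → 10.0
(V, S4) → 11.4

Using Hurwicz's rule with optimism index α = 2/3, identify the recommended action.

III

I: 2/3·11.1 + 1/3·10.0 = 161/15
II: 2/3·11.5 + 1/3·10.5 = 67/6
III: 2/3·11.9 + 1/3·9.8 = 11.2
IV: 2/3·11.5 + 1/3·9.7 = 10.9
V: 2/3·11.7 + 1/3·9.8 = 166/15
VI: 2/3·11.5 + 1/3·10.3 = 11.1
Highest Hurwicz score = 11.2 → III.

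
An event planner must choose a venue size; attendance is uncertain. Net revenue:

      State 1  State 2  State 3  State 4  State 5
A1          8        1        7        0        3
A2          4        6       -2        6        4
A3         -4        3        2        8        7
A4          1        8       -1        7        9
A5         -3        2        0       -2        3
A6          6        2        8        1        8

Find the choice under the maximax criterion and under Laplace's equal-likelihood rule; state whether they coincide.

maximax → A4; laplace → A6 (disagree)

Row maxima: A1=8, A2=6, A3=8, A4=9, A5=3, A6=8
Best best-case = 9 → A4.
Row averages: A1=3.8, A2=3.6, A3=3.2, A4=4.8, A5=0, A6=5
Highest average = 5 → A6.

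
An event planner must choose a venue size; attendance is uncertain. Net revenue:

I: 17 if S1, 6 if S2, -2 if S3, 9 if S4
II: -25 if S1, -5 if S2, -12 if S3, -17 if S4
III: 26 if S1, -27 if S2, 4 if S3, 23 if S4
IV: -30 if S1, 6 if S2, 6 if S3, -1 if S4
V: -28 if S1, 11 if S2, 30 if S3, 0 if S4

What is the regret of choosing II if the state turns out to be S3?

42

Best payoff under S3 is 30.
Regret = 30 − (-12) = 42.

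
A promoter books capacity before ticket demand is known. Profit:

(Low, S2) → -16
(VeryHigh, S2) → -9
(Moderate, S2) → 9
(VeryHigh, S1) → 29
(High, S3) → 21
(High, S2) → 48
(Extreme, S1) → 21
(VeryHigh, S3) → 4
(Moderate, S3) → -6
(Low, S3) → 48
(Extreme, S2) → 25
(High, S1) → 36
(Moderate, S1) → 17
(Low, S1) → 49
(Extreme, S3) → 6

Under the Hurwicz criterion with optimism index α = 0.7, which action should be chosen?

High

Low: 0.7·49 + 0.3·(-16) = 29.5
Moderate: 0.7·17 + 0.3·(-6) = 10.1
High: 0.7·48 + 0.3·21 = 39.9
VeryHigh: 0.7·29 + 0.3·(-9) = 17.6
Extreme: 0.7·25 + 0.3·6 = 19.3
Highest Hurwicz score = 39.9 → High.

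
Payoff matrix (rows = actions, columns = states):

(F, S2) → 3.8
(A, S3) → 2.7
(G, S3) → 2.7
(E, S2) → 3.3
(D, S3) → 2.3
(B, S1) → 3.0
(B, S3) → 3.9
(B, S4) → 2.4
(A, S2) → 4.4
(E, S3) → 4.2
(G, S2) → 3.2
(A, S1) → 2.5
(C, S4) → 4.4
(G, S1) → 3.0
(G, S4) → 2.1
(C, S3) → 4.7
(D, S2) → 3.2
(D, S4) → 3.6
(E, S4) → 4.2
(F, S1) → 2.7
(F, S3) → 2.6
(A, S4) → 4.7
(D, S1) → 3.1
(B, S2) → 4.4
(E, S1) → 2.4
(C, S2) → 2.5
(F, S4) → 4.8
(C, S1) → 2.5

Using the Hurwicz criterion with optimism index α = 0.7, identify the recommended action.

F

A: 0.7·4.7 + 0.3·2.5 = 4.04
B: 0.7·4.4 + 0.3·2.4 = 3.8
C: 0.7·4.7 + 0.3·2.5 = 4.04
D: 0.7·3.6 + 0.3·2.3 = 3.21
E: 0.7·4.2 + 0.3·2.4 = 3.66
F: 0.7·4.8 + 0.3·2.6 = 4.14
G: 0.7·3.2 + 0.3·2.1 = 2.87
Highest Hurwicz score = 4.14 → F.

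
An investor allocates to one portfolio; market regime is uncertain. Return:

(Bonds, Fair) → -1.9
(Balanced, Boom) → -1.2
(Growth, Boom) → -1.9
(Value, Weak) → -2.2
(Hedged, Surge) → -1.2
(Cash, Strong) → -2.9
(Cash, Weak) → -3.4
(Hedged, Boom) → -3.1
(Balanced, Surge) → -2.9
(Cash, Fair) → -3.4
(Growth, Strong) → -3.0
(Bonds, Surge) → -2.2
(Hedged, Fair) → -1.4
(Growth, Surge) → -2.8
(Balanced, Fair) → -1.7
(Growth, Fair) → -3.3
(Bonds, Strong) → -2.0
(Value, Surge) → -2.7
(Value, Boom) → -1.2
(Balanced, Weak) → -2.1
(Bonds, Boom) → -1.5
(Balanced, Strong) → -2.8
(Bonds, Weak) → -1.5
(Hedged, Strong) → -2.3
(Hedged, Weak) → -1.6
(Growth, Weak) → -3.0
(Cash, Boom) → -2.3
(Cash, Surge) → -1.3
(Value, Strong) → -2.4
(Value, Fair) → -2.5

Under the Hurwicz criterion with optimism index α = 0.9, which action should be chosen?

Value

Balanced: 0.9·(-1.2) + 0.1·(-2.9) = -1.37
Hedged: 0.9·(-1.2) + 0.1·(-3.1) = -1.39
Cash: 0.9·(-1.3) + 0.1·(-3.4) = -1.51
Value: 0.9·(-1.2) + 0.1·(-2.7) = -1.35
Growth: 0.9·(-1.9) + 0.1·(-3.3) = -2.04
Bonds: 0.9·(-1.5) + 0.1·(-2.2) = -1.57
Highest Hurwicz score = -1.35 → Value.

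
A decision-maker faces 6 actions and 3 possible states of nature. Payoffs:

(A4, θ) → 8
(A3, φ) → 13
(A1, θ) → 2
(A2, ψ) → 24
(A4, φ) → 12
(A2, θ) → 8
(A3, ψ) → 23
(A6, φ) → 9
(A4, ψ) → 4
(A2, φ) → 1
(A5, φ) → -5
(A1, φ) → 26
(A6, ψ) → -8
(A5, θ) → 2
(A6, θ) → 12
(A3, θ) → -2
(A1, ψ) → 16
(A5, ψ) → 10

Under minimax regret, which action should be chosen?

A1

Column bests: θ=12, φ=26, ψ=24.
A1 regrets: 10, 0, 8 → max 10
A2 regrets: 4, 25, 0 → max 25
A3 regrets: 14, 13, 1 → max 14
A4 regrets: 4, 14, 20 → max 20
A5 regrets: 10, 31, 14 → max 31
A6 regrets: 0, 17, 32 → max 32
Smallest max regret = 10 → A1.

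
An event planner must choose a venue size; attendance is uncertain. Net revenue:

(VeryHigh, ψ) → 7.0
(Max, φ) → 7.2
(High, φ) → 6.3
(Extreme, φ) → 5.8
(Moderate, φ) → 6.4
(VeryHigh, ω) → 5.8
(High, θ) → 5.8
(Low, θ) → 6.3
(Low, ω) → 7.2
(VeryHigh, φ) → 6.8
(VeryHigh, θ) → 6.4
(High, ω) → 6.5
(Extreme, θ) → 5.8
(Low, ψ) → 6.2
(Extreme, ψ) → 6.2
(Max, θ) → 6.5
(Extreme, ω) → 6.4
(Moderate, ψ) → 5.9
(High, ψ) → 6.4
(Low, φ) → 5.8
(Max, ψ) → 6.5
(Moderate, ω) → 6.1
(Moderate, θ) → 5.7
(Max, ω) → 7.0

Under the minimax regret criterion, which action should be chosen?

Column bests: θ=6.5, φ=7.2, ψ=7.0, ω=7.2.
Low regrets: 0.2, 1.4, 0.8, 0.0 → max 1.4
Moderate regrets: 0.8, 0.8, 1.1, 1.1 → max 1.1
High regrets: 0.7, 0.9, 0.6, 0.7 → max 0.9
VeryHigh regrets: 0.1, 0.4, 0.0, 1.4 → max 1.4
Extreme regrets: 0.7, 1.4, 0.8, 0.8 → max 1.4
Max regrets: 0.0, 0.0, 0.5, 0.2 → max 0.5
Smallest max regret = 0.5 → Max.

Max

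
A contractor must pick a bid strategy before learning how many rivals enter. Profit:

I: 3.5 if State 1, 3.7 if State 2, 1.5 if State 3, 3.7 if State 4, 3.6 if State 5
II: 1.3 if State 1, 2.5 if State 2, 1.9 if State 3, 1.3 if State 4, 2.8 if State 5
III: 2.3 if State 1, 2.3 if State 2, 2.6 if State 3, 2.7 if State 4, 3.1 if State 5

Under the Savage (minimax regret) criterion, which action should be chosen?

Column bests: State 1=3.5, State 2=3.7, State 3=2.6, State 4=3.7, State 5=3.6.
I regrets: 0.0, 0.0, 1.1, 0.0, 0.0 → max 1.1
II regrets: 2.2, 1.2, 0.7, 2.4, 0.8 → max 2.4
III regrets: 1.2, 1.4, 0.0, 1.0, 0.5 → max 1.4
Smallest max regret = 1.1 → I.

I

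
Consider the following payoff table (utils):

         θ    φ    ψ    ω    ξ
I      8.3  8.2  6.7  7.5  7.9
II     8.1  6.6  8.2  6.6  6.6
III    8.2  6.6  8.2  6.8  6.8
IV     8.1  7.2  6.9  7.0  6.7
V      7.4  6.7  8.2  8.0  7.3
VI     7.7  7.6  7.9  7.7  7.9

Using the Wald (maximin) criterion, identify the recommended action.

VI

Row minima: I=6.7, II=6.6, III=6.6, IV=6.7, V=6.7, VI=7.6
Best worst-case = 7.6 → VI.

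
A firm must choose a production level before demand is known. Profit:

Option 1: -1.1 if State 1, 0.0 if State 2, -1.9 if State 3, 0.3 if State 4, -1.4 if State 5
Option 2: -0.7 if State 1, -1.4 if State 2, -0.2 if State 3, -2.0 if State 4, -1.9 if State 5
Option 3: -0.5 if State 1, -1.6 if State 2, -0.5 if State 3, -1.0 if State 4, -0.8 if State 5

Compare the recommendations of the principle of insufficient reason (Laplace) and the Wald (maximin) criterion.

laplace → Option 1; maximin → Option 3 (disagree)

Row averages: Option 1=-0.82, Option 2=-1.24, Option 3=-0.88
Highest average = -0.82 → Option 1.
Row minima: Option 1=-1.9, Option 2=-2.0, Option 3=-1.6
Best worst-case = -1.6 → Option 3.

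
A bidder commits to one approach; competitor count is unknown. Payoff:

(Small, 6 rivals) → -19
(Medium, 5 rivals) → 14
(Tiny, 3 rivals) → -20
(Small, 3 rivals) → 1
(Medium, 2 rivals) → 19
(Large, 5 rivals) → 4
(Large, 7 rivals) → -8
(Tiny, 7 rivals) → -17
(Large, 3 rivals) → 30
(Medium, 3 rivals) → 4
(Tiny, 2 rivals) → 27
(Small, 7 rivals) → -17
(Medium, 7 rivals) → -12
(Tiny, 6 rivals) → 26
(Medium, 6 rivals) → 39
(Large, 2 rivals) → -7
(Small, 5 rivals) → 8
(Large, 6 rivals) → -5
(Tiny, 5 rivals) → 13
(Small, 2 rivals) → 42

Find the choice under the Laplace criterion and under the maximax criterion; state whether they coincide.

Row averages: Tiny=5.8, Small=3, Medium=12.8, Large=2.8
Highest average = 12.8 → Medium.
Row maxima: Tiny=27, Small=42, Medium=39, Large=30
Best best-case = 42 → Small.

laplace → Medium; maximax → Small (disagree)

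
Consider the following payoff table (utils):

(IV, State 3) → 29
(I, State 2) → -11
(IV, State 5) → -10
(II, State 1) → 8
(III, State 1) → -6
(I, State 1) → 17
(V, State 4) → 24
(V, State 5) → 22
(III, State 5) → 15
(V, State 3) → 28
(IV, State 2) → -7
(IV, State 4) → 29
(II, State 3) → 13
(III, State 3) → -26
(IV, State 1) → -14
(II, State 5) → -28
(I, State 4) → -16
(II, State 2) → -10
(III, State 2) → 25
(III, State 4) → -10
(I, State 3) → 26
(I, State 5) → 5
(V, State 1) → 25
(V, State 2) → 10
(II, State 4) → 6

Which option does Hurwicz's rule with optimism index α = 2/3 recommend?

V

I: 2/3·26 + 1/3·(-16) = 12
II: 2/3·13 + 1/3·(-28) = -2/3
III: 2/3·25 + 1/3·(-26) = 8
IV: 2/3·29 + 1/3·(-14) = 44/3
V: 2/3·28 + 1/3·10 = 22
Highest Hurwicz score = 22 → V.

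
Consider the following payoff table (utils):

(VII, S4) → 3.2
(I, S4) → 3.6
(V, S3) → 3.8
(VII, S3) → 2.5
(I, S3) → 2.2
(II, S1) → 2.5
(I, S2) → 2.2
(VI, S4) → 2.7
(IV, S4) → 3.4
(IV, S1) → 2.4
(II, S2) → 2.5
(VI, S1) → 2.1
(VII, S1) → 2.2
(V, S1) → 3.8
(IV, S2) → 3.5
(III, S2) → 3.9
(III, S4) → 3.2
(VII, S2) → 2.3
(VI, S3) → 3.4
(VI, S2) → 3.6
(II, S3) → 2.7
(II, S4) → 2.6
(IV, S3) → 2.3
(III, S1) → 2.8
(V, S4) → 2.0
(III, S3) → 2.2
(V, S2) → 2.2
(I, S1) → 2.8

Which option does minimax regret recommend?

II

Column bests: S1=3.8, S2=3.9, S3=3.8, S4=3.6.
I regrets: 1.0, 1.7, 1.6, 0.0 → max 1.7
II regrets: 1.3, 1.4, 1.1, 1.0 → max 1.4
III regrets: 1.0, 0.0, 1.6, 0.4 → max 1.6
IV regrets: 1.4, 0.4, 1.5, 0.2 → max 1.5
V regrets: 0.0, 1.7, 0.0, 1.6 → max 1.7
VI regrets: 1.7, 0.3, 0.4, 0.9 → max 1.7
VII regrets: 1.6, 1.6, 1.3, 0.4 → max 1.6
Smallest max regret = 1.4 → II.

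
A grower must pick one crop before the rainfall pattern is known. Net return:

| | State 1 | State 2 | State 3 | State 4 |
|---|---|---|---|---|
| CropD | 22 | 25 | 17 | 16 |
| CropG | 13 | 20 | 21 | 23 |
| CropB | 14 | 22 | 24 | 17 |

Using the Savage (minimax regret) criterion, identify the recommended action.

CropD

Column bests: State 1=22, State 2=25, State 3=24, State 4=23.
CropD regrets: 0, 0, 7, 7 → max 7
CropG regrets: 9, 5, 3, 0 → max 9
CropB regrets: 8, 3, 0, 6 → max 8
Smallest max regret = 7 → CropD.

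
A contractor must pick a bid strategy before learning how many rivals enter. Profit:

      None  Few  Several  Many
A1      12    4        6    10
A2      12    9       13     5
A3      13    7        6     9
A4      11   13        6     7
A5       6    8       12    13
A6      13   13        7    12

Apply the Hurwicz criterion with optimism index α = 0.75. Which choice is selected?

A1: 0.75·12 + 0.25·4 = 10
A2: 0.75·13 + 0.25·5 = 11
A3: 0.75·13 + 0.25·6 = 11.25
A4: 0.75·13 + 0.25·6 = 11.25
A5: 0.75·13 + 0.25·6 = 11.25
A6: 0.75·13 + 0.25·7 = 11.5
Highest Hurwicz score = 11.5 → A6.

A6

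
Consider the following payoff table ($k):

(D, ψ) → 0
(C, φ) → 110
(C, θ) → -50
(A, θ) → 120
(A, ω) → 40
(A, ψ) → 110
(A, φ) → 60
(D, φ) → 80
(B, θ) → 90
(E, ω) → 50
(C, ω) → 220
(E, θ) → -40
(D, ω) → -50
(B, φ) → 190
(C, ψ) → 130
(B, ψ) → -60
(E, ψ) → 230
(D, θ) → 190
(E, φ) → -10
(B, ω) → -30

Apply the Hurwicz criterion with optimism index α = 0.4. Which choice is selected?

A: 0.4·120 + 0.6·40 = 72
B: 0.4·190 + 0.6·(-60) = 40
C: 0.4·220 + 0.6·(-50) = 58
D: 0.4·190 + 0.6·(-50) = 46
E: 0.4·230 + 0.6·(-40) = 68
Highest Hurwicz score = 72 → A.

A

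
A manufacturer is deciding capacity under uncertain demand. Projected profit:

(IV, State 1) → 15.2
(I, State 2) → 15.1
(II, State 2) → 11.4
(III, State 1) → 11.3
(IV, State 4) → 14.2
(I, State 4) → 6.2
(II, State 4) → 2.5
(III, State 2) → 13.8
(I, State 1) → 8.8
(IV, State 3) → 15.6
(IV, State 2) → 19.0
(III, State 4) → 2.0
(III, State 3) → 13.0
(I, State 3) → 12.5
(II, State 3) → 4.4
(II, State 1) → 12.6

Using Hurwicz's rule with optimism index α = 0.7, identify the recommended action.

IV

I: 0.7·15.1 + 0.3·6.2 = 12.43
II: 0.7·12.6 + 0.3·2.5 = 9.57
III: 0.7·13.8 + 0.3·2.0 = 10.26
IV: 0.7·19.0 + 0.3·14.2 = 17.56
Highest Hurwicz score = 17.56 → IV.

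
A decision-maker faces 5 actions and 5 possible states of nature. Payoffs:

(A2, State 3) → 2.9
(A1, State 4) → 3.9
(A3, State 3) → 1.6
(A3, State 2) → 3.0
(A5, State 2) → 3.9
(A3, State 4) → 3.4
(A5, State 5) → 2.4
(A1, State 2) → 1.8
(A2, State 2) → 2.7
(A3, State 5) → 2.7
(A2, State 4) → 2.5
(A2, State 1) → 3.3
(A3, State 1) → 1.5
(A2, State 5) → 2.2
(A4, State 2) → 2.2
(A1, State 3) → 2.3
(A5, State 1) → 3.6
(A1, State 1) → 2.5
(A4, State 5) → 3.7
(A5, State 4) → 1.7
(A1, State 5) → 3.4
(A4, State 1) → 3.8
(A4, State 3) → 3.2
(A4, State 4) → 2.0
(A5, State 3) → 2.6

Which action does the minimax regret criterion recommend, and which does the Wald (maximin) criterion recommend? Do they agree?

Column bests: State 1=3.8, State 2=3.9, State 3=3.2, State 4=3.9, State 5=3.7.
A1 regrets: 1.3, 2.1, 0.9, 0.0, 0.3 → max 2.1
A2 regrets: 0.5, 1.2, 0.3, 1.4, 1.5 → max 1.5
A3 regrets: 2.3, 0.9, 1.6, 0.5, 1.0 → max 2.3
A4 regrets: 0.0, 1.7, 0.0, 1.9, 0.0 → max 1.9
A5 regrets: 0.2, 0.0, 0.6, 2.2, 1.3 → max 2.2
Smallest max regret = 1.5 → A2.
Row minima: A1=1.8, A2=2.2, A3=1.5, A4=2.0, A5=1.7
Best worst-case = 2.2 → A2.

minimax regret → A2; maximin → A2 (agree)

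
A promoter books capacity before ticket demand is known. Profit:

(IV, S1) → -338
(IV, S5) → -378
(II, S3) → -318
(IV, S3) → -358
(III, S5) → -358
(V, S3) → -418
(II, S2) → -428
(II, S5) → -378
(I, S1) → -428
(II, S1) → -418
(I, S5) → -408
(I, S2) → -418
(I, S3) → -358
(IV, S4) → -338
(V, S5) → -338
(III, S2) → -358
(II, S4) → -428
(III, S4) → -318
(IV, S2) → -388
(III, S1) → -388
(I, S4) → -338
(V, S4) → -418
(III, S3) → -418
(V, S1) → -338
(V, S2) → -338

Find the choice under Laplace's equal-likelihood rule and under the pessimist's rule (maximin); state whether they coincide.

Row averages: I=-390, II=-394, III=-368, IV=-360, V=-370
Highest average = -360 → IV.
Row minima: I=-428, II=-428, III=-418, IV=-388, V=-418
Best worst-case = -388 → IV.

laplace → IV; maximin → IV (agree)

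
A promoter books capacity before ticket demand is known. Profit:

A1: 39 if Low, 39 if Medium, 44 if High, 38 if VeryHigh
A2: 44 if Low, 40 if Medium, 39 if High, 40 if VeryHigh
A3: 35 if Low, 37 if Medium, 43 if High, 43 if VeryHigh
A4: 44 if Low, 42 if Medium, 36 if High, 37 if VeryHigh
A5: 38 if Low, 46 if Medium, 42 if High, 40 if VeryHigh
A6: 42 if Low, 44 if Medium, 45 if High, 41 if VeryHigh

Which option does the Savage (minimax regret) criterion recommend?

Column bests: Low=44, Medium=46, High=45, VeryHigh=43.
A1 regrets: 5, 7, 1, 5 → max 7
A2 regrets: 0, 6, 6, 3 → max 6
A3 regrets: 9, 9, 2, 0 → max 9
A4 regrets: 0, 4, 9, 6 → max 9
A5 regrets: 6, 0, 3, 3 → max 6
A6 regrets: 2, 2, 0, 2 → max 2
Smallest max regret = 2 → A6.

A6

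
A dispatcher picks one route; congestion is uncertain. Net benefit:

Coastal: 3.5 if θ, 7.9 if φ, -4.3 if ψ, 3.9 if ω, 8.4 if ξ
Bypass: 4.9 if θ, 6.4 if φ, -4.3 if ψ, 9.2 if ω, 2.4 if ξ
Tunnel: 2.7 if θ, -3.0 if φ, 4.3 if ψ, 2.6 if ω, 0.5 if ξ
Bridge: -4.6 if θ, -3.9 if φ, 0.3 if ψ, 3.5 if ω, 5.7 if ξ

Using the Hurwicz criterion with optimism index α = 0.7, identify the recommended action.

Coastal: 0.7·8.4 + 0.3·(-4.3) = 4.59
Bypass: 0.7·9.2 + 0.3·(-4.3) = 5.15
Tunnel: 0.7·4.3 + 0.3·(-3.0) = 2.11
Bridge: 0.7·5.7 + 0.3·(-4.6) = 2.61
Highest Hurwicz score = 5.15 → Bypass.

Bypass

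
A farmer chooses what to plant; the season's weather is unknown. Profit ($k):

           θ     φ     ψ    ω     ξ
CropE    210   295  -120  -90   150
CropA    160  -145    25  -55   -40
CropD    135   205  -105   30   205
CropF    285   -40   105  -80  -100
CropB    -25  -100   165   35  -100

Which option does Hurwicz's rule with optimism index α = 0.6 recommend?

CropE: 0.6·295 + 0.4·(-120) = 129
CropA: 0.6·160 + 0.4·(-145) = 38
CropD: 0.6·205 + 0.4·(-105) = 81
CropF: 0.6·285 + 0.4·(-100) = 131
CropB: 0.6·165 + 0.4·(-100) = 59
Highest Hurwicz score = 131 → CropF.

CropF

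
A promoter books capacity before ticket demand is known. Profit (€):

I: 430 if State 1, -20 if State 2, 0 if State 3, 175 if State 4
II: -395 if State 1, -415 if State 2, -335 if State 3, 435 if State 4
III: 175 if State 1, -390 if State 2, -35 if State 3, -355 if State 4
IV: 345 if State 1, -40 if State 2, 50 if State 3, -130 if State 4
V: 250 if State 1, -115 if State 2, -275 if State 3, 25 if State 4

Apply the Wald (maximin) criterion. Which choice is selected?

I

Row minima: I=-20, II=-415, III=-390, IV=-130, V=-275
Best worst-case = -20 → I.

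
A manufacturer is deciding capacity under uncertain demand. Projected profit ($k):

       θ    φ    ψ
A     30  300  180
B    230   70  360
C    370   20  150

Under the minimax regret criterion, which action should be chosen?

Column bests: θ=370, φ=300, ψ=360.
A regrets: 340, 0, 180 → max 340
B regrets: 140, 230, 0 → max 230
C regrets: 0, 280, 210 → max 280
Smallest max regret = 230 → B.

B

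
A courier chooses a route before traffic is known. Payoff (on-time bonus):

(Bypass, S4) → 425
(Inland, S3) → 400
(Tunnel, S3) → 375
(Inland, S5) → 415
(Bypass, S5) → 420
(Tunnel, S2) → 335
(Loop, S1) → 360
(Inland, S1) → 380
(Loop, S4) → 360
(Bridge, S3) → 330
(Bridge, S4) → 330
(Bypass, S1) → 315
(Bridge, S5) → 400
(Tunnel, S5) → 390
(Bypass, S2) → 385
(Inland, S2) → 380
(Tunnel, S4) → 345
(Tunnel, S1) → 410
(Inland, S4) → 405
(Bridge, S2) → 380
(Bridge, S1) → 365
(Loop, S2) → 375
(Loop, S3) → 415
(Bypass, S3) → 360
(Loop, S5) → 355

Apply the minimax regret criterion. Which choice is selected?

Column bests: S1=410, S2=385, S3=415, S4=425, S5=420.
Tunnel regrets: 0, 50, 40, 80, 30 → max 80
Bypass regrets: 95, 0, 55, 0, 0 → max 95
Bridge regrets: 45, 5, 85, 95, 20 → max 95
Loop regrets: 50, 10, 0, 65, 65 → max 65
Inland regrets: 30, 5, 15, 20, 5 → max 30
Smallest max regret = 30 → Inland.

Inland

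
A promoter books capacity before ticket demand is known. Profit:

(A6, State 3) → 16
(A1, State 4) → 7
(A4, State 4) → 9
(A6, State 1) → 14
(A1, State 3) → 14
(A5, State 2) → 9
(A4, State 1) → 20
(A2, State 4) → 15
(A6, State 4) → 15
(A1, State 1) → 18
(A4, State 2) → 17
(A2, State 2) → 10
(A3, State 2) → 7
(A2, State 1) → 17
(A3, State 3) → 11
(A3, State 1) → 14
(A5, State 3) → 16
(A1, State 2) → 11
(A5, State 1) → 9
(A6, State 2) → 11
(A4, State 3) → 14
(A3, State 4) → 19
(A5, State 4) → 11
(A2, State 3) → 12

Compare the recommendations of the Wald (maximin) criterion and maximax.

Row minima: A1=7, A2=10, A3=7, A4=9, A5=9, A6=11
Best worst-case = 11 → A6.
Row maxima: A1=18, A2=17, A3=19, A4=20, A5=16, A6=16
Best best-case = 20 → A4.

maximin → A6; maximax → A4 (disagree)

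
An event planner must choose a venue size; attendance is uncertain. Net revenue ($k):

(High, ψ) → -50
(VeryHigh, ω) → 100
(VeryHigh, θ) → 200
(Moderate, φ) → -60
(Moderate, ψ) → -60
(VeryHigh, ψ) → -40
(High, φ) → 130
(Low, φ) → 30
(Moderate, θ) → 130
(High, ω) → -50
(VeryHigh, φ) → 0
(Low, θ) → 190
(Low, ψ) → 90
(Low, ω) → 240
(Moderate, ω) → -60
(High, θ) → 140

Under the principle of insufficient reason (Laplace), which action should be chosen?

Row averages: Low=137.5, Moderate=-12.5, High=42.5, VeryHigh=65
Highest average = 137.5 → Low.

Low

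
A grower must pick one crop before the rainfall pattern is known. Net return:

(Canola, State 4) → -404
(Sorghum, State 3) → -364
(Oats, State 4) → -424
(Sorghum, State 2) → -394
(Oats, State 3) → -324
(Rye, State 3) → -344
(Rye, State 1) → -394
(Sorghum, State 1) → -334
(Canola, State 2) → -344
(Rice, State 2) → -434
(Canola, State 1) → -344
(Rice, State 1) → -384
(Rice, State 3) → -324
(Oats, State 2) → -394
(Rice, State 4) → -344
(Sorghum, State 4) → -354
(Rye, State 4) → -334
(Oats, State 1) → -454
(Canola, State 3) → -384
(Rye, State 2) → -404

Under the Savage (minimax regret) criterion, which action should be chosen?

Sorghum

Column bests: State 1=-334, State 2=-344, State 3=-324, State 4=-334.
Rice regrets: 50, 90, 0, 10 → max 90
Canola regrets: 10, 0, 60, 70 → max 70
Oats regrets: 120, 50, 0, 90 → max 120
Sorghum regrets: 0, 50, 40, 20 → max 50
Rye regrets: 60, 60, 20, 0 → max 60
Smallest max regret = 50 → Sorghum.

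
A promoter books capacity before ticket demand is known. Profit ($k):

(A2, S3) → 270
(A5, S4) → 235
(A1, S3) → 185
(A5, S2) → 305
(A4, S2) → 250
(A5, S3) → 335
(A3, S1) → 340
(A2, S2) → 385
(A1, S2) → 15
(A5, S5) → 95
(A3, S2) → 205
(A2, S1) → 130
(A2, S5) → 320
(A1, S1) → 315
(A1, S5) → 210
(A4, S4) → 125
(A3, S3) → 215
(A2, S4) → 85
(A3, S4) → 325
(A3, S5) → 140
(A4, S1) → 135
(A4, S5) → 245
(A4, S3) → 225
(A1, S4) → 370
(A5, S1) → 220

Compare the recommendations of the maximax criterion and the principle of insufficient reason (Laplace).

Row maxima: A1=370, A2=385, A3=340, A4=250, A5=335
Best best-case = 385 → A2.
Row averages: A1=219, A2=238, A3=245, A4=196, A5=238
Highest average = 245 → A3.

maximax → A2; laplace → A3 (disagree)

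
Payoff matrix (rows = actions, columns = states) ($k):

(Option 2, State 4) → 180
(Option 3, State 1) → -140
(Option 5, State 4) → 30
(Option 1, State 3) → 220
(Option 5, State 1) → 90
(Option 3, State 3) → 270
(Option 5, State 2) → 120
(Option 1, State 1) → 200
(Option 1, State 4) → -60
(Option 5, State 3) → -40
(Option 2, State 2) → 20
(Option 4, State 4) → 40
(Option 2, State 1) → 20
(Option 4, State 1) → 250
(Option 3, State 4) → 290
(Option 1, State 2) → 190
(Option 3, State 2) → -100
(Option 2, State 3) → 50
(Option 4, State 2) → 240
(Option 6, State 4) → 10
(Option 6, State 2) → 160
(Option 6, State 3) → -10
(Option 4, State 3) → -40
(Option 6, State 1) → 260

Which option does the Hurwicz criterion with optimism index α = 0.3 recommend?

Option 1: 0.3·220 + 0.7·(-60) = 24
Option 2: 0.3·180 + 0.7·20 = 68
Option 3: 0.3·290 + 0.7·(-140) = -11
Option 4: 0.3·250 + 0.7·(-40) = 47
Option 5: 0.3·120 + 0.7·(-40) = 8
Option 6: 0.3·260 + 0.7·(-10) = 71
Highest Hurwicz score = 71 → Option 6.

Option 6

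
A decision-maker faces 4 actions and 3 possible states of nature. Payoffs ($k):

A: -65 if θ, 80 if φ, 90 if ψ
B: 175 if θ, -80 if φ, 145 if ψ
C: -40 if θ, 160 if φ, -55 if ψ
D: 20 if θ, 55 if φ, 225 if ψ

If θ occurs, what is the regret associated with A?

Best payoff under θ is 175.
Regret = 175 − (-65) = 240.

240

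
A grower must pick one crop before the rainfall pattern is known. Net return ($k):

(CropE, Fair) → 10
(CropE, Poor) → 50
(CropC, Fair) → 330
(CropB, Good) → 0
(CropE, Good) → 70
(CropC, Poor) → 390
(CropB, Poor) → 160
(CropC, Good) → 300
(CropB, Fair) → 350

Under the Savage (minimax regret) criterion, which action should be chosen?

CropC

Column bests: Poor=390, Fair=350, Good=300.
CropB regrets: 230, 0, 300 → max 300
CropE regrets: 340, 340, 230 → max 340
CropC regrets: 0, 20, 0 → max 20
Smallest max regret = 20 → CropC.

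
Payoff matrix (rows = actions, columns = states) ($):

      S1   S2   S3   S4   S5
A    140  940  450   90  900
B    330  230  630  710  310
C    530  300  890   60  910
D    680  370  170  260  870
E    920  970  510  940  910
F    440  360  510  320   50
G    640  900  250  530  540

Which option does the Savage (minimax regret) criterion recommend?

Column bests: S1=920, S2=970, S3=890, S4=940, S5=910.
A regrets: 780, 30, 440, 850, 10 → max 850
B regrets: 590, 740, 260, 230, 600 → max 740
C regrets: 390, 670, 0, 880, 0 → max 880
D regrets: 240, 600, 720, 680, 40 → max 720
E regrets: 0, 0, 380, 0, 0 → max 380
F regrets: 480, 610, 380, 620, 860 → max 860
G regrets: 280, 70, 640, 410, 370 → max 640
Smallest max regret = 380 → E.

E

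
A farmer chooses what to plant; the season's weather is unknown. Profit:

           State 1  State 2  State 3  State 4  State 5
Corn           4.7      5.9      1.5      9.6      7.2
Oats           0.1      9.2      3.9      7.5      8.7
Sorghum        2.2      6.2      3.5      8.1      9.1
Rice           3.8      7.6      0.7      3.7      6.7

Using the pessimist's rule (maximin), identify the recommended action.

Sorghum

Row minima: Corn=1.5, Oats=0.1, Sorghum=2.2, Rice=0.7
Best worst-case = 2.2 → Sorghum.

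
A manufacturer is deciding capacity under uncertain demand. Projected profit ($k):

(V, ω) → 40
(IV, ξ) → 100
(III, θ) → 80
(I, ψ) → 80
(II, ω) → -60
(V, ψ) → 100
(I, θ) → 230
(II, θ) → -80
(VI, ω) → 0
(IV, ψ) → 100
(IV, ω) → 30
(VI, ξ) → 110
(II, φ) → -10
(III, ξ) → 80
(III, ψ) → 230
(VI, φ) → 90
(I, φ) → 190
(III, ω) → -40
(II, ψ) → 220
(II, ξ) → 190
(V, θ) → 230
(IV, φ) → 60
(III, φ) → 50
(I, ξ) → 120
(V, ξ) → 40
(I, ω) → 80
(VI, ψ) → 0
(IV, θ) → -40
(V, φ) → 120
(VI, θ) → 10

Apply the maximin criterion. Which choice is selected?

Row minima: I=80, II=-80, III=-40, IV=-40, V=40, VI=0
Best worst-case = 80 → I.

I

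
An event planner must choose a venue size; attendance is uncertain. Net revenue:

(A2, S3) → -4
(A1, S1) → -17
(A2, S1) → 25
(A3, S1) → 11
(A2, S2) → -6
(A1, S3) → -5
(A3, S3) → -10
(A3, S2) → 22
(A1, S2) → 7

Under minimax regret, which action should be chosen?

Column bests: S1=25, S2=22, S3=-4.
A1 regrets: 42, 15, 1 → max 42
A2 regrets: 0, 28, 0 → max 28
A3 regrets: 14, 0, 6 → max 14
Smallest max regret = 14 → A3.

A3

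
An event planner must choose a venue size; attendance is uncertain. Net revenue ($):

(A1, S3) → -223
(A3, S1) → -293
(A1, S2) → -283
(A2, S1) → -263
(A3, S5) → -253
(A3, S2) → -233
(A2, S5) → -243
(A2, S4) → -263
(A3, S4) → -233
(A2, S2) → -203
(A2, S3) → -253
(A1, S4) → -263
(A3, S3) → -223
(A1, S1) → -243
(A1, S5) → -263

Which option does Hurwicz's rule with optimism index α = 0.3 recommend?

A2

A1: 0.3·(-223) + 0.7·(-283) = -265
A2: 0.3·(-203) + 0.7·(-263) = -245
A3: 0.3·(-223) + 0.7·(-293) = -272
Highest Hurwicz score = -245 → A2.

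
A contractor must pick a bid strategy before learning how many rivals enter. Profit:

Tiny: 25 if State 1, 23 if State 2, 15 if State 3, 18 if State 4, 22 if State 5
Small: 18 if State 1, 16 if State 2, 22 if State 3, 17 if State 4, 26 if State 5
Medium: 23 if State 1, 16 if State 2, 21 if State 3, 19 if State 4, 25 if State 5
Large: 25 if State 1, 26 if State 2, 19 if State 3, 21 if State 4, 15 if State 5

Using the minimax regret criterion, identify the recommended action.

Tiny

Column bests: State 1=25, State 2=26, State 3=22, State 4=21, State 5=26.
Tiny regrets: 0, 3, 7, 3, 4 → max 7
Small regrets: 7, 10, 0, 4, 0 → max 10
Medium regrets: 2, 10, 1, 2, 1 → max 10
Large regrets: 0, 0, 3, 0, 11 → max 11
Smallest max regret = 7 → Tiny.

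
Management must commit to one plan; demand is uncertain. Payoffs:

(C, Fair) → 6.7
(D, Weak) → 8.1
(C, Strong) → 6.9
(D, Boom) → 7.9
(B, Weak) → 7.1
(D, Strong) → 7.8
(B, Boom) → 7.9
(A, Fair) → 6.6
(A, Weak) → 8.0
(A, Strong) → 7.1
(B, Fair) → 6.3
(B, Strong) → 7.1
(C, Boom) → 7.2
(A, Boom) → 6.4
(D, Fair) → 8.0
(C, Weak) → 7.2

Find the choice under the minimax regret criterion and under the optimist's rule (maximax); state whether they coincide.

minimax regret → D; maximax → D (agree)

Column bests: Weak=8.1, Fair=8.0, Strong=7.8, Boom=7.9.
A regrets: 0.1, 1.4, 0.7, 1.5 → max 1.5
B regrets: 1.0, 1.7, 0.7, 0.0 → max 1.7
C regrets: 0.9, 1.3, 0.9, 0.7 → max 1.3
D regrets: 0.0, 0.0, 0.0, 0.0 → max 0.0
Smallest max regret = 0.0 → D.
Row maxima: A=8.0, B=7.9, C=7.2, D=8.1
Best best-case = 8.1 → D.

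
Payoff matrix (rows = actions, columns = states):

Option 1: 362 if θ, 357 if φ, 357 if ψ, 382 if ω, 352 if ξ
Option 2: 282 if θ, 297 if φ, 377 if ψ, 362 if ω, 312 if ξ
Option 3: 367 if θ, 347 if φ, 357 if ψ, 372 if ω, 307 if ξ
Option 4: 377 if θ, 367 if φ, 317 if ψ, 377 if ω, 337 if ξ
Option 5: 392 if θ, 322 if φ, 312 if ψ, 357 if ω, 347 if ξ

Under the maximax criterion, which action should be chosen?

Option 5

Row maxima: Option 1=382, Option 2=377, Option 3=372, Option 4=377, Option 5=392
Best best-case = 392 → Option 5.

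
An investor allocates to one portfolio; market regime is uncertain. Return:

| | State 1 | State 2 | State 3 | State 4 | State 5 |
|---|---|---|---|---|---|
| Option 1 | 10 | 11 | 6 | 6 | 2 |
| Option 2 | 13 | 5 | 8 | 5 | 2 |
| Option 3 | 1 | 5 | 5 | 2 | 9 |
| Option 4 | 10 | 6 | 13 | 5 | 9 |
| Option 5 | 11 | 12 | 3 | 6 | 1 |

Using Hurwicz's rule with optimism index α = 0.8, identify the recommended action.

Option 4

Option 1: 0.8·11 + 0.2·2 = 9.2
Option 2: 0.8·13 + 0.2·2 = 10.8
Option 3: 0.8·9 + 0.2·1 = 7.4
Option 4: 0.8·13 + 0.2·5 = 11.4
Option 5: 0.8·12 + 0.2·1 = 9.8
Highest Hurwicz score = 11.4 → Option 4.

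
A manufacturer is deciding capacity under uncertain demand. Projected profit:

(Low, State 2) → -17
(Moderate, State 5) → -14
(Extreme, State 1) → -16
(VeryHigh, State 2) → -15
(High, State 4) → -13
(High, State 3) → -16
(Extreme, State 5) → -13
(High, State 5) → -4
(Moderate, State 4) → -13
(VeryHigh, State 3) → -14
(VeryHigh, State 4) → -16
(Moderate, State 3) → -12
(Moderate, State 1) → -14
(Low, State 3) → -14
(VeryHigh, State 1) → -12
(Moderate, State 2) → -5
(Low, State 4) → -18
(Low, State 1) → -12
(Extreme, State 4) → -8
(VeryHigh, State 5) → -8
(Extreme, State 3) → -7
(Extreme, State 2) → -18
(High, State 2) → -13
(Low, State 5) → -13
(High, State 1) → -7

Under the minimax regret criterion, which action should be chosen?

Column bests: State 1=-7, State 2=-5, State 3=-7, State 4=-8, State 5=-4.
Low regrets: 5, 12, 7, 10, 9 → max 12
Moderate regrets: 7, 0, 5, 5, 10 → max 10
High regrets: 0, 8, 9, 5, 0 → max 9
VeryHigh regrets: 5, 10, 7, 8, 4 → max 10
Extreme regrets: 9, 13, 0, 0, 9 → max 13
Smallest max regret = 9 → High.

High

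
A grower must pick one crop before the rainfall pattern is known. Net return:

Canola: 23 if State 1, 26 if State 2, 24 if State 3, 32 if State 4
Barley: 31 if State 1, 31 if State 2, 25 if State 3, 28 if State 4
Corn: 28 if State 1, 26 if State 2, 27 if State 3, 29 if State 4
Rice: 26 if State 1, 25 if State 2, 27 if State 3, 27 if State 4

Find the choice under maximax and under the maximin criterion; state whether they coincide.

maximax → Canola; maximin → Corn (disagree)

Row maxima: Canola=32, Barley=31, Corn=29, Rice=27
Best best-case = 32 → Canola.
Row minima: Canola=23, Barley=25, Corn=26, Rice=25
Best worst-case = 26 → Corn.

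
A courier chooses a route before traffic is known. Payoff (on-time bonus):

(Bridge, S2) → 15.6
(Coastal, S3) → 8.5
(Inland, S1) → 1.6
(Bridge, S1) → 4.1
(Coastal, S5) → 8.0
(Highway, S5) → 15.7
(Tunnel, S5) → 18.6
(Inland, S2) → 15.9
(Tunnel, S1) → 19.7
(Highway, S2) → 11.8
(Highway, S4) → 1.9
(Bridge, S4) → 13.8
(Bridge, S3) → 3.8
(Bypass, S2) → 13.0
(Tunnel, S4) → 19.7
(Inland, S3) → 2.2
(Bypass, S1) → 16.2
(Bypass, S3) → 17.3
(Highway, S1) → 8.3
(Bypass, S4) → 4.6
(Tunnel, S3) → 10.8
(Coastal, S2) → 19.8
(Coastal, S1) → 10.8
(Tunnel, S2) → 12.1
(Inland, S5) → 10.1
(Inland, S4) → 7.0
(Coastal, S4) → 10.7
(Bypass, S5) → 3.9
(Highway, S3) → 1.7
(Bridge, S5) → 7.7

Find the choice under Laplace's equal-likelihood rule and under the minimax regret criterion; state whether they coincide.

laplace → Tunnel; minimax regret → Tunnel (agree)

Row averages: Bridge=9, Highway=7.88, Inland=7.36, Tunnel=16.18, Bypass=11, Coastal=11.56
Highest average = 16.18 → Tunnel.
Column bests: S1=19.7, S2=19.8, S3=17.3, S4=19.7, S5=18.6.
Bridge regrets: 15.6, 4.2, 13.5, 5.9, 10.9 → max 15.6
Highway regrets: 11.4, 8.0, 15.6, 17.8, 2.9 → max 17.8
Inland regrets: 18.1, 3.9, 15.1, 12.7, 8.5 → max 18.1
Tunnel regrets: 0.0, 7.7, 6.5, 0.0, 0.0 → max 7.7
Bypass regrets: 3.5, 6.8, 0.0, 15.1, 14.7 → max 15.1
Coastal regrets: 8.9, 0.0, 8.8, 9.0, 10.6 → max 10.6
Smallest max regret = 7.7 → Tunnel.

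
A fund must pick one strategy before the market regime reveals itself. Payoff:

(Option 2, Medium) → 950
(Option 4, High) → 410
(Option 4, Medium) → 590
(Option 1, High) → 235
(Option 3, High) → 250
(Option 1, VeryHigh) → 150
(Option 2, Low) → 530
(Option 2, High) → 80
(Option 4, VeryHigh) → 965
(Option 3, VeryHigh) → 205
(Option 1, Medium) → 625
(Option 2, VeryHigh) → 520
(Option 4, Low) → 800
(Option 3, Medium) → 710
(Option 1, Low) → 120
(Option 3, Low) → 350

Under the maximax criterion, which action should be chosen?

Row maxima: Option 1=625, Option 2=950, Option 3=710, Option 4=965
Best best-case = 965 → Option 4.

Option 4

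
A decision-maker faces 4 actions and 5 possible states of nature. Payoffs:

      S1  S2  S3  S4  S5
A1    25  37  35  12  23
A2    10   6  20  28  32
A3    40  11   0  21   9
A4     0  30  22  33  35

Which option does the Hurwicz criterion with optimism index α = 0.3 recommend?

A1

A1: 0.3·37 + 0.7·12 = 19.5
A2: 0.3·32 + 0.7·6 = 13.8
A3: 0.3·40 + 0.7·0 = 12
A4: 0.3·35 + 0.7·0 = 10.5
Highest Hurwicz score = 19.5 → A1.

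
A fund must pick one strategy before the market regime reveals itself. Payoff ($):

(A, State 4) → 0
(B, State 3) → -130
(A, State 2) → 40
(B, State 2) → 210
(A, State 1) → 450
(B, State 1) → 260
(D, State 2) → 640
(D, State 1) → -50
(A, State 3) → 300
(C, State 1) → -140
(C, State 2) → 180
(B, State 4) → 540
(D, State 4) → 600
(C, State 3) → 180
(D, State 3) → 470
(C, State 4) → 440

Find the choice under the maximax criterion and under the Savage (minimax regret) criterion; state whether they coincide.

Row maxima: A=450, B=540, C=440, D=640
Best best-case = 640 → D.
Column bests: State 1=450, State 2=640, State 3=470, State 4=600.
A regrets: 0, 600, 170, 600 → max 600
B regrets: 190, 430, 600, 60 → max 600
C regrets: 590, 460, 290, 160 → max 590
D regrets: 500, 0, 0, 0 → max 500
Smallest max regret = 500 → D.

maximax → D; minimax regret → D (agree)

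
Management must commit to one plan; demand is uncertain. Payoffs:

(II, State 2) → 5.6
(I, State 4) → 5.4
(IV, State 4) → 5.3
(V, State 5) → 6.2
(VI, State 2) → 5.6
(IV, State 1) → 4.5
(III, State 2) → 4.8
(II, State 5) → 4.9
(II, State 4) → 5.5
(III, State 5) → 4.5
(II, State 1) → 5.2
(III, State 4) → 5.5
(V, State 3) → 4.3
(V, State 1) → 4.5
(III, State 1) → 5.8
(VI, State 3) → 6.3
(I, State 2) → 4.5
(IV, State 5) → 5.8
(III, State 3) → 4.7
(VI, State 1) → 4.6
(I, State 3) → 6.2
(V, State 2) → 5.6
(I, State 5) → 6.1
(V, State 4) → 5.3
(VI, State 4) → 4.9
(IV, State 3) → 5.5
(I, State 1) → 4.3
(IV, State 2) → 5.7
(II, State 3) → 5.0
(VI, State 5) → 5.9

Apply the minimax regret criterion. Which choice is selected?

Column bests: State 1=5.8, State 2=5.7, State 3=6.3, State 4=5.5, State 5=6.2.
I regrets: 1.5, 1.2, 0.1, 0.1, 0.1 → max 1.5
II regrets: 0.6, 0.1, 1.3, 0.0, 1.3 → max 1.3
III regrets: 0.0, 0.9, 1.6, 0.0, 1.7 → max 1.7
IV regrets: 1.3, 0.0, 0.8, 0.2, 0.4 → max 1.3
V regrets: 1.3, 0.1, 2.0, 0.2, 0.0 → max 2.0
VI regrets: 1.2, 0.1, 0.0, 0.6, 0.3 → max 1.2
Smallest max regret = 1.2 → VI.

VI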